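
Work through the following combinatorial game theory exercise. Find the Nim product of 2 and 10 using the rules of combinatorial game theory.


Nim multiplication is bilinear over XOR: (u XOR v) * w = (u*w) XOR (v*w).
So we split each operand into its bit components and XOR the pairwise Nim products.
2 = 2 (as XOR of powers of 2).
10 = 2 + 8 (as XOR of powers of 2).
Using the standard Nim-product table on single bits:
  2*2 = 3,   2*4 = 8,   2*8 = 12,
  4*4 = 6,   4*8 = 11,  8*8 = 13,
and  1*x = x (identity), k*l = l*k (commutative).
Pairwise Nim products:
  2 * 2 = 3
  2 * 8 = 12
XOR them: 3 XOR 12 = 15.
Result: 2 * 10 = 15 (in Nim).

15


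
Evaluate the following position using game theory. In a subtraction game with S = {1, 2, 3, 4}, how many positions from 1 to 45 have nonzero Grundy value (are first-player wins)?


Subtraction set S = {1, 2, 3, 4}, so G(n) = n mod 5.
G(n) = 0 when n is a multiple of 5.
Multiples of 5 in [1, 45]: 9
N-positions (nonzero Grundy) = 45 - 9 = 36

36


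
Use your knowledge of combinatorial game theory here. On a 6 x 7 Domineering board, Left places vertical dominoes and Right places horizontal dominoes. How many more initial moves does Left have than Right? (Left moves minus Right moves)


Board is 6 x 7 (rows x cols).
Left (vertical) placements: (rows-1) * cols = 5 * 7 = 35
Right (horizontal) placements: rows * (cols-1) = 6 * 6 = 36
Advantage = Left - Right = 35 - 36 = -1

-1


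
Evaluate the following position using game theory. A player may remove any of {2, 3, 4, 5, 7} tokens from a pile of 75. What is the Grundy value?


The subtraction set is S = {2, 3, 4, 5, 7}.
G(k) = mex{ G(k - s) : s in S, s <= k }. We compute iteratively: G(0) = 0.
G(1) = mex({}) = 0
G(2) = mex({0}) = 1
G(3) = mex({0}) = 1
G(4) = mex({0, 1}) = 2
G(5) = mex({0, 1}) = 2
G(6) = mex({0, 1, 2}) = 3
G(7) = mex({0, 1, 2}) = 3
G(8) = mex({0, 1, 2, 3}) = 4
G(9) = mex({1, 2, 3}) = 0
G(10) = mex({1, 2, 3, 4}) = 0
G(11) = mex({0, 2, 3, 4}) = 1
G(12) = mex({0, 2, 3, 4}) = 1
G(13) = mex({0, 1, 3, 4}) = 2
G(14) = mex({0, 1, 3}) = 2
G(15) = mex({0, 1, 2, 4}) = 3
Observe that G(9)..G(15) = 0, 0, 1, 1, 2, 2, 3 repeats G(0)..G(6) = 0, 0, 1, 1, 2, 2, 3.
For k >= max(S) = 7, G(k) is determined by the previous 7 values G(k-7)..G(k-1); a window of 7 consecutive values has recurred shifted by 9, so by induction G(k + 9) = G(k) for all k >= 0: the sequence is periodic from the start with period 9.
One period: G(0..8) = 0, 0, 1, 1, 2, 2, 3, 3, 4.
75 mod 9 = 3, so G(75) = G(3) = 1.

1


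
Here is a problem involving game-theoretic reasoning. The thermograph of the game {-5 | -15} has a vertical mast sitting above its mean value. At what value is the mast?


Game = {-5 | -15}, a switch {a | b} with numbers a > b.
Its thermograph has left wall a - t and right wall b + t, which meet at t = (a - b)/2, where both equal (a + b)/2. So the mast (mean value) is at (a + b)/2.
Mean = (-5 + (-15))/2 = -20/2 = -10

-10


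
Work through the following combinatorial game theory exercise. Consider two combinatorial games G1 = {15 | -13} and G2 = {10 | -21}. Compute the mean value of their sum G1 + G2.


G1 = {15 | -13}, G2 = {10 | -21}
Each is a switch {a | b} with numbers a > b; its mean value is (a + b)/2, and mean value is additive over game sums: m(G1 + G2) = m(G1) + m(G2).
Mean of G1 = (15 + (-13))/2 = 2/2 = 1
Mean of G2 = (10 + (-21))/2 = -11/2 = -11/2
Mean of G1 + G2 = 1 + -11/2 = -9/2

-9/2


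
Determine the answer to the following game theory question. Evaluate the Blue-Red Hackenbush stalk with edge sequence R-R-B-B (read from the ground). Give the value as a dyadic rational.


Edges (from ground): R-R-B-B
By Berlekamp's sign-expansion rule, a Blue-Red Hackenbush stalk has the value of the surreal number whose sign sequence is the edge sequence with B -> + and R -> -.
Sign sequence: --++
Trace the sign expansion in the surreal number tree, starting from 0:
Edge 1: R (sign -) -> bounds (-inf, 0), value = -1
Edge 2: R (sign -) -> bounds (-inf, -1), value = -2
Edge 3: B (sign +) -> bounds (-2, -1), value = -3/2
Edge 4: B (sign +) -> bounds (-3/2, -1), value = -5/4
Game value = -5/4

-5/4


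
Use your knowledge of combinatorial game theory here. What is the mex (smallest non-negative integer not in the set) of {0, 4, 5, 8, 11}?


Set = {0, 4, 5, 8, 11}
0 is in the set.
1 is NOT in the set. This is the mex.
mex = 1

1


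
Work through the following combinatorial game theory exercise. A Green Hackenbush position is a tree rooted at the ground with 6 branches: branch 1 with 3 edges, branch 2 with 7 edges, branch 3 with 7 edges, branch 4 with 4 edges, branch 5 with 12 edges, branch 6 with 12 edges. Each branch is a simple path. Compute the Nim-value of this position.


The tree has 6 branches from the ground vertex.
In Green Hackenbush, the Nim-value of a simple path of length k is k.
Branch 1: length 3, Nim-value = 3
Branch 2: length 7, Nim-value = 7
Branch 3: length 7, Nim-value = 7
Branch 4: length 4, Nim-value = 4
Branch 5: length 12, Nim-value = 12
Branch 6: length 12, Nim-value = 12
Total Nim-value = XOR of all branch values:
0 XOR 3 = 3
3 XOR 7 = 4
4 XOR 7 = 3
3 XOR 4 = 7
7 XOR 12 = 11
11 XOR 12 = 7
Nim-value of the tree = 7

7


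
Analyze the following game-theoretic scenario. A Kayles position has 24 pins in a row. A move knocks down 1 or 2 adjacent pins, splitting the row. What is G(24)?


Kayles: a move removes 1 or 2 adjacent pins from a contiguous row.
Removing pins from a row of k leaves two independent rows (a, b) with a + b = k - 1 (one pin) or a + b = k - 2 (two pins); an end removal gives a = 0.
By Sprague-Grundy, G(k) = mex{ G(a) XOR G(b) } over all these splits. G(0) = 0.
G(1): splits (0,0):0^0=0 -> mex({0}) = 1
G(2): splits (0,1):0^1=1 (0,0):0^0=0 -> mex({0, 1}) = 2
G(3): splits (0,2):0^2=2 (1,1):1^1=0 (0,1):0^1=1 -> mex({0, 1, 2}) = 3
G(4): splits (0,3):0^3=3 (1,2):1^2=3 (0,2):0^2=2 (1,1):1^1=0 -> mex({0, 2, 3}) = 1
G(5): splits (0,4):0^1=1 (1,3):1^3=2 (2,2):2^2=0 (0,3):0^3=3 (1,2):1^2=3 -> mex({0, 1, 2, 3}) = 4
G(6) = mex({0, 1, 2, 4}) = 3
G(7) = mex({0, 1, 3, 4, 5}) = 2
G(8) = mex({0, 2, 3, 5, 6}) = 1
G(9) = mex({0, 1, 2, 3, 6, 7}) = 4
G(10) = mex({0, 1, 3, 4, 5, 7}) = 2
G(11) = mex({0, 1, 2, 3, 4, 5}) = 6
G(12) = mex({0, 1, 2, 3, 5, 6, 7}) = 4
G(13) = mex({0, 2, 3, 4, 6, 7}) = 1
G(14) = mex({0, 1, 4, 5, 6, 7}) = 2
G(15) = mex({0, 1, 2, 3, 4, 5, 6}) = 7
G(16) = mex({0, 2, 3, 5, 6, 7}) = 1
G(17) = mex({0, 1, 2, 3, 5, 6, 7}) = 4
G(18) = mex({0, 1, 2, 4, 5, 6}) = 3
G(19) = mex({0, 1, 3, 4, 5, 7}) = 2
G(20) = mex({0, 2, 3, 4, 5, 6, 7}) = 1
G(21) = mex({0, 1, 2, 3, 5, 6, 7}) = 4
G(22) = mex({0, 1, 2, 3, 4, 5, 7}) = 6
G(23) = mex({0, 1, 2, 3, 4, 5, 6}) = 7
G(24) = mex({0, 1, 2, 3, 5, 6, 7}) = 4
Therefore G(24) = 4.

4


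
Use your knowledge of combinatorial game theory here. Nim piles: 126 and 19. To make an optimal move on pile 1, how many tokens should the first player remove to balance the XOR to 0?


Piles: 126 and 19
Current XOR: 126 XOR 19 = 109 (non-zero, so this is an N-position).
To make the XOR zero, we need to find a move that balances the piles.
For pile 1 (size 126): target = 126 XOR 109 = 19
We reduce pile 1 from 126 to 19.
Tokens removed: 126 - 19 = 107
Verification: 19 XOR 19 = 0

107


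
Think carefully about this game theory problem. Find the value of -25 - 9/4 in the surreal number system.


x = -25, y = 9/4
Converting to common denominator: 4
x = -100/4, y = 9/4
x - y = -25 - 9/4 = -109/4

-109/4


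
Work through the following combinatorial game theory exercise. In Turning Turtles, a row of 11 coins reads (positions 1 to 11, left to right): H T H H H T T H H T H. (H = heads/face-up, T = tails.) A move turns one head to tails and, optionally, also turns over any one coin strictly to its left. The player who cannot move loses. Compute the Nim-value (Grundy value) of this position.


Coins: H T H H H T T H H T H
Key fact: a single head at position k behaves exactly like a Nim heap of size k (turning it to T and optionally flipping a coin at j < k corresponds to moving the heap from k to j, or to 0), and heads combine as a disjunctive sum (two heads at the same place would cancel, matching j XOR j = 0). So the Nim-value is the XOR of the 1-indexed positions of the heads.
Face-up positions (1-indexed): [1, 3, 4, 5, 8, 9, 11]
XOR 0 with 1: 0 XOR 1 = 1
XOR 1 with 3: 1 XOR 3 = 2
XOR 2 with 4: 2 XOR 4 = 6
XOR 6 with 5: 6 XOR 5 = 3
XOR 3 with 8: 3 XOR 8 = 11
XOR 11 with 9: 11 XOR 9 = 2
XOR 2 with 11: 2 XOR 11 = 9
Nim-value = 9

9


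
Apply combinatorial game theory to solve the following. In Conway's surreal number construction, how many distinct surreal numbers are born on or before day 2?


Day 0: {|} = 0 is born. Count = 1.
Day n: the number of surreal numbers born by day n is 2^(n+1) - 1.
By day 0: 2^1 - 1 = 1
By day 1: 2^2 - 1 = 3
By day 2: 2^3 - 1 = 7
By day 2: 7 surreal numbers.

7


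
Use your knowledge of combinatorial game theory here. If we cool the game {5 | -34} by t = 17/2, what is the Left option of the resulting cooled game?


Original game: {5 | -34} (a switch {a | b} with a > b).
Cooling by t (for t below the temperature (a - b)/2 = 39/2) taxes each move by t: {a | b} cooled by t is {a - t | b + t}.
Cooling amount: t = 17/2
Cooled Left option: 5 - 17/2 = -7/2
Cooled Right option: -34 + 17/2 = -51/2
Cooled game: {-7/2 | -51/2}
Left option = -7/2

-7/2


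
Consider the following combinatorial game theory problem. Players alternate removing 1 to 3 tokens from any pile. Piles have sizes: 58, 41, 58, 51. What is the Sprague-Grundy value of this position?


Subtraction set: {1, 2, 3}
For this subtraction set, G(n) = n mod 4 (period = max + 1 = 4).
Pile 1 (size 58): G(58) = 58 mod 4 = 2
Pile 2 (size 41): G(41) = 41 mod 4 = 1
Pile 3 (size 58): G(58) = 58 mod 4 = 2
Pile 4 (size 51): G(51) = 51 mod 4 = 3
Total Grundy value = XOR of all: 2 XOR 1 XOR 2 XOR 3 = 2

2


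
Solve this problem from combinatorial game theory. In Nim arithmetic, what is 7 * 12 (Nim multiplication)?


Nim multiplication is bilinear over XOR: (u XOR v) * w = (u*w) XOR (v*w).
So we split each operand into its bit components and XOR the pairwise Nim products.
7 = 1 + 2 + 4 (as XOR of powers of 2).
12 = 4 + 8 (as XOR of powers of 2).
Using the standard Nim-product table on single bits:
  2*2 = 3,   2*4 = 8,   2*8 = 12,
  4*4 = 6,   4*8 = 11,  8*8 = 13,
and  1*x = x (identity), k*l = l*k (commutative).
Pairwise Nim products:
  1 * 4 = 4
  1 * 8 = 8
  2 * 4 = 8
  2 * 8 = 12
  4 * 4 = 6
  4 * 8 = 11
XOR them: 4 XOR 8 XOR 8 XOR 12 XOR 6 XOR 11 = 5.
Result: 7 * 12 = 5 (in Nim).

5


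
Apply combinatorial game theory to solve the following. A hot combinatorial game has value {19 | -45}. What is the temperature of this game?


The game is {19 | -45}, a switch {a | b} with numbers a > b.
Cooling {a | b} by t gives {a - t | b + t}, which stops being hot when a - t = b + t, i.e. at t = (a - b)/2. So the temperature of a switch is (a - b)/2.
Temperature = (Left option - Right option) / 2
= (19 - (-45)) / 2
= 64 / 2
= 32

32


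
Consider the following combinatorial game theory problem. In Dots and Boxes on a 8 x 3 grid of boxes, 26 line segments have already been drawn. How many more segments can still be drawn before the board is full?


Grid: 8 x 3 boxes, i.e. 9 rows and 4 columns of dots.
Horizontal edges: (rows + 1) * cols = 9 * 3 = 27
Vertical edges: rows * (cols + 1) = 8 * 4 = 32
Total edges: 27 + 32 = 59
Edges drawn: 26
Remaining: 59 - 26 = 33

33


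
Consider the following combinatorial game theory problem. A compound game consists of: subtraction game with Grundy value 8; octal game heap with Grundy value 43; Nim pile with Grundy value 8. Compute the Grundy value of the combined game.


By the Sprague-Grundy theorem, the Grundy value of a sum of games is the XOR of individual Grundy values.
subtraction game: Grundy value = 8. Running XOR: 0 XOR 8 = 8
octal game heap: Grundy value = 43. Running XOR: 8 XOR 43 = 35
Nim pile: Grundy value = 8. Running XOR: 35 XOR 8 = 43
The combined Grundy value is 43.

43


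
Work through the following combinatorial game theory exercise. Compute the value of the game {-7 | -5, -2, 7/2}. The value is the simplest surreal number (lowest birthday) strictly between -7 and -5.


Left options: {-7}, max = -7
Right options: {-5, -2, 7/2}, min = -5
All options are numbers and max(Left) < min(Right), so by the simplicity theorem the value is the simplest (earliest-born) number strictly between -7 and -5.
The only integer strictly between -7 and -5 is -6.
No non-integer in the interval can be simpler: if x is a non-integer in the interval, then floor(x) or ceil(x) also lies in the interval (the interval contains an integer), and both are proper prefixes of x's sign expansion, i.e. born earlier. So the game value is -6.
Game value = -6

-6


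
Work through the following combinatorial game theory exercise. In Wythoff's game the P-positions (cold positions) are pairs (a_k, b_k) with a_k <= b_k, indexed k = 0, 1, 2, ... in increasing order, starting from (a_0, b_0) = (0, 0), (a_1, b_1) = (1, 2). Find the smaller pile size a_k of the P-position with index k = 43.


By Wythoff's theorem, a_k = floor(k * phi) and b_k = floor(k * phi^2) = a_k + k, where phi = (1 + sqrt(5))/2 is the golden ratio.
phi = (1 + sqrt(5))/2 = 1.618034
k = 43
k * phi = 43 * 1.618034 = 69.575462
a_43 = floor(k * phi) = 69

69


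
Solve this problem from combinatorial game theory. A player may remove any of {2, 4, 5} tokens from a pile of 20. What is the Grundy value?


The subtraction set is S = {2, 4, 5}.
G(k) = mex{ G(k - s) : s in S, s <= k }. We compute iteratively: G(0) = 0.
G(1) = mex({}) = 0
G(2) = mex({0}) = 1
G(3) = mex({0}) = 1
G(4) = mex({0, 1}) = 2
G(5) = mex({0, 1}) = 2
G(6) = mex({0, 1, 2}) = 3
G(7) = mex({1, 2}) = 0
G(8) = mex({1, 2, 3}) = 0
G(9) = mex({0, 2}) = 1
G(10) = mex({0, 2, 3}) = 1
G(11) = mex({0, 1, 3}) = 2
Observe that G(7)..G(11) = 0, 0, 1, 1, 2 repeats G(0)..G(4) = 0, 0, 1, 1, 2.
For k >= max(S) = 5, G(k) is determined by the previous 5 values G(k-5)..G(k-1); a window of 5 consecutive values has recurred shifted by 7, so by induction G(k + 7) = G(k) for all k >= 0: the sequence is periodic from the start with period 7.
One period: G(0..6) = 0, 0, 1, 1, 2, 2, 3.
20 mod 7 = 6, so G(20) = G(6) = 3.

3


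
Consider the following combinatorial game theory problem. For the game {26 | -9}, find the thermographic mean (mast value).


Game = {26 | -9}, a switch {a | b} with numbers a > b.
Its thermograph has left wall a - t and right wall b + t, which meet at t = (a - b)/2, where both equal (a + b)/2. So the mast (mean value) is at (a + b)/2.
Mean = (26 + (-9))/2 = 17/2 = 17/2

17/2


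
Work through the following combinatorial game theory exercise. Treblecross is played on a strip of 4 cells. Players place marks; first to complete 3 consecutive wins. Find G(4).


Treblecross: place X on empty cells; 3-in-a-row wins.
Playing within two cells of an existing X lets the opponent win at once, so sensible play treats the cells i-2..i+2 around each X as dead. The player left with no safe cell loses, so this is a normal-play take-away game on strips of safe cells.
Placing X at cell i (0-indexed) of a strip of k safe cells leaves independent strips of sizes max(0, i-2) and max(0, k-i-3). Hence G(k) = mex{ G(max(0,i-2)) XOR G(max(0,k-i-3)) : 0 <= i < k }, with G(0) = 0.
G(1): splits (0,0):0^0=0 -> mex({0}) = 1
G(2): splits (0,0):0^0=0 -> mex({0}) = 1
G(3): splits (0,0):0^0=0 -> mex({0}) = 1
G(4): splits (0,1):0^1=1 (0,0):0^0=0 -> mex({0, 1}) = 2
Therefore G(4) = 2.

2


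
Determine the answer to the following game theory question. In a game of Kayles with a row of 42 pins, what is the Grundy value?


Kayles: a move removes 1 or 2 adjacent pins from a contiguous row.
Removing pins from a row of k leaves two independent rows (a, b) with a + b = k - 1 (one pin) or a + b = k - 2 (two pins); an end removal gives a = 0.
By Sprague-Grundy, G(k) = mex{ G(a) XOR G(b) } over all these splits. G(0) = 0.
G(1): splits (0,0):0^0=0 -> mex({0}) = 1
G(2): splits (0,1):0^1=1 (0,0):0^0=0 -> mex({0, 1}) = 2
G(3): splits (0,2):0^2=2 (1,1):1^1=0 (0,1):0^1=1 -> mex({0, 1, 2}) = 3
G(4): splits (0,3):0^3=3 (1,2):1^2=3 (0,2):0^2=2 (1,1):1^1=0 -> mex({0, 2, 3}) = 1
G(5): splits (0,4):0^1=1 (1,3):1^3=2 (2,2):2^2=0 (0,3):0^3=3 (1,2):1^2=3 -> mex({0, 1, 2, 3}) = 4
G(6) = mex({0, 1, 2, 4}) = 3
G(7) = mex({0, 1, 3, 4, 5}) = 2
G(8) = mex({0, 2, 3, 5, 6}) = 1
G(9) = mex({0, 1, 2, 3, 6, 7}) = 4
G(10) = mex({0, 1, 3, 4, 5, 7}) = 2
G(11) = mex({0, 1, 2, 3, 4, 5}) = 6
G(12) = mex({0, 1, 2, 3, 5, 6, 7}) = 4
G(13) = mex({0, 2, 3, 4, 6, 7}) = 1
G(14) = mex({0, 1, 4, 5, 6, 7}) = 2
G(15) = mex({0, 1, 2, 3, 4, 5, 6}) = 7
G(16) = mex({0, 2, 3, 5, 6, 7}) = 1
G(17) = mex({0, 1, 2, 3, 5, 6, 7}) = 4
G(18) = mex({0, 1, 2, 4, 5, 6}) = 3
G(19) = mex({0, 1, 3, 4, 5, 7}) = 2
G(20) = mex({0, 2, 3, 4, 5, 6, 7}) = 1
G(21) = mex({0, 1, 2, 3, 5, 6, 7}) = 4
G(22) = mex({0, 1, 2, 3, 4, 5, 7}) = 6
G(23) = mex({0, 1, 2, 3, 4, 5, 6}) = 7
G(24) = mex({0, 1, 2, 3, 5, 6, 7}) = 4
G(25) = mex({0, 2, 3, 4, 6, 7}) = 1
G(26) = mex({0, 1, 3, 4, 5, 6, 7}) = 2
G(27) = mex({0, 1, 2, 3, 4, 5, 6, 7}) = 8
G(28) = mex({0, 1, 2, 3, 4, 6, 7, 8}) = 5
G(29) = mex({0, 1, 2, 3, 5, 6, 7, 8, 9}) = 4
G(30) = mex({0, 1, 2, 3, 4, 5, 6, 9, 10}) = 7
G(31) = mex({0, 1, 3, 4, 5, 7, 10, 11}) = 2
G(32) = mex({0, 2, 3, 4, 5, 6, 7, 9, 11}) = 1
G(33) = mex({0, 1, 2, 3, 4, 5, 6, 7, 9, 12}) = 8
G(34) = mex({0, 1, 2, 3, 4, 5, 7, 8, 11, 12}) = 6
G(35) = mex({0, 1, 2, 3, 4, 5, 6, 8, 9, 10, 11}) = 7
G(36) = mex({0, 1, 2, 3, 5, 6, 7, 9, 10}) = 4
G(37) = mex({0, 2, 3, 4, 6, 7, 9, 10, 11, 12}) = 1
G(38) = mex({0, 1, 3, 4, 5, 6, 7, 9, 10, 11, 12}) = 2
G(39) = mex({0, 1, 2, 4, 5, 6, 7, 9, 10, 12, 14}) = 3
G(40) = mex({0, 2, 3, 4, 6, 7, 11, 12, 14}) = 1
G(41) = mex({0, 1, 2, 3, 5, 6, 7, 9, 10, 11, 12}) = 4
G(42) = mex({0, 1, 2, 3, 4, 5, 6, 9, 10}) = 7
Therefore G(42) = 7.

7


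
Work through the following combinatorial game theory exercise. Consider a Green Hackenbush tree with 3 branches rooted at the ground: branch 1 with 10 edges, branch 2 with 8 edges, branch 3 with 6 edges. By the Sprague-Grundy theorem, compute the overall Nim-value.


The tree has 3 branches from the ground vertex.
In Green Hackenbush, the Nim-value of a simple path of length k is k.
Branch 1: length 10, Nim-value = 10
Branch 2: length 8, Nim-value = 8
Branch 3: length 6, Nim-value = 6
Total Nim-value = XOR of all branch values:
0 XOR 10 = 10
10 XOR 8 = 2
2 XOR 6 = 4
Nim-value of the tree = 4

4


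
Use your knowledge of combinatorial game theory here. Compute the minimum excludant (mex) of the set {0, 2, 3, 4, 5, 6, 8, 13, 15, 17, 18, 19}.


Set = {0, 2, 3, 4, 5, 6, 8, 13, 15, 17, 18, 19}
0 is in the set.
1 is NOT in the set. This is the mex.
mex = 1

1


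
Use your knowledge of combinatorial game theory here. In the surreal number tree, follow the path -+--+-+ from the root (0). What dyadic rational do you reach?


Sign expansion: -+--+-+
Rule: track bounds (lo, hi), initially (-inf, +inf). On '+', the current value becomes lo and we move to the simplest number in (value, hi): value + 1 if hi = +inf, otherwise the midpoint (value + hi)/2. On '-', the current value becomes hi and we move to value - 1 if lo = -inf, otherwise the midpoint (lo + value)/2.
Start at 0.
Step 1: sign = -, move left. Bounds: (-inf, 0). Value = -1
Step 2: sign = +, move right. Bounds: (-1, 0). Value = -1/2
Step 3: sign = -, move left. Bounds: (-1, -1/2). Value = -3/4
Step 4: sign = -, move left. Bounds: (-1, -3/4). Value = -7/8
Step 5: sign = +, move right. Bounds: (-7/8, -3/4). Value = -13/16
Step 6: sign = -, move left. Bounds: (-7/8, -13/16). Value = -27/32
Step 7: sign = +, move right. Bounds: (-27/32, -13/16). Value = -53/64
The surreal number with sign expansion -+--+-+ is -53/64.

-53/64


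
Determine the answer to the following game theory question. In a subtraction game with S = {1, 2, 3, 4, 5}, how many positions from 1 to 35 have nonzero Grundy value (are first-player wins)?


Subtraction set S = {1, 2, 3, 4, 5}, so G(n) = n mod 6.
G(n) = 0 when n is a multiple of 6.
Multiples of 6 in [1, 35]: 5
N-positions (nonzero Grundy) = 35 - 5 = 30

30


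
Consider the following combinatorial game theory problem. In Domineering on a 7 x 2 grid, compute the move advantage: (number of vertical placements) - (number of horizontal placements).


Board is 7 x 2 (rows x cols).
Left (vertical) placements: (rows-1) * cols = 6 * 2 = 12
Right (horizontal) placements: rows * (cols-1) = 7 * 1 = 7
Advantage = Left - Right = 12 - 7 = 5

5


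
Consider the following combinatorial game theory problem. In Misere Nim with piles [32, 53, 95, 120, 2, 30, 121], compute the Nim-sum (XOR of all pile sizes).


We need the XOR (exclusive or) of all pile sizes.
After XOR-ing pile 1 (size 32): 0 XOR 32 = 32
After XOR-ing pile 2 (size 53): 32 XOR 53 = 21
After XOR-ing pile 3 (size 95): 21 XOR 95 = 74
After XOR-ing pile 4 (size 120): 74 XOR 120 = 50
After XOR-ing pile 5 (size 2): 50 XOR 2 = 48
After XOR-ing pile 6 (size 30): 48 XOR 30 = 46
After XOR-ing pile 7 (size 121): 46 XOR 121 = 87
The Nim-value of this position is 87.

87


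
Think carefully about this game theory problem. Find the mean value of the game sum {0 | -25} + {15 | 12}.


G1 = {0 | -25}, G2 = {15 | 12}
Each is a switch {a | b} with numbers a > b; its mean value is (a + b)/2, and mean value is additive over game sums: m(G1 + G2) = m(G1) + m(G2).
Mean of G1 = (0 + (-25))/2 = -25/2 = -25/2
Mean of G2 = (15 + (12))/2 = 27/2 = 27/2
Mean of G1 + G2 = -25/2 + 27/2 = 1

1


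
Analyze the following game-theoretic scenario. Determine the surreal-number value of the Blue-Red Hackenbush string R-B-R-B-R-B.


Edges (from ground): R-B-R-B-R-B
By Berlekamp's sign-expansion rule, a Blue-Red Hackenbush stalk has the value of the surreal number whose sign sequence is the edge sequence with B -> + and R -> -.
Sign sequence: -+-+-+
Trace the sign expansion in the surreal number tree, starting from 0:
Edge 1: R (sign -) -> bounds (-inf, 0), value = -1
Edge 2: B (sign +) -> bounds (-1, 0), value = -1/2
Edge 3: R (sign -) -> bounds (-1, -1/2), value = -3/4
Edge 4: B (sign +) -> bounds (-3/4, -1/2), value = -5/8
Edge 5: R (sign -) -> bounds (-3/4, -5/8), value = -11/16
Edge 6: B (sign +) -> bounds (-11/16, -5/8), value = -21/32
Game value = -21/32

-21/32


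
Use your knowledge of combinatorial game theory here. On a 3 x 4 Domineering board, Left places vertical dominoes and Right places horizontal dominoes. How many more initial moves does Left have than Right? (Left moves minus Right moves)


Board is 3 x 4 (rows x cols).
Left (vertical) placements: (rows-1) * cols = 2 * 4 = 8
Right (horizontal) placements: rows * (cols-1) = 3 * 3 = 9
Advantage = Left - Right = 8 - 9 = -1

-1


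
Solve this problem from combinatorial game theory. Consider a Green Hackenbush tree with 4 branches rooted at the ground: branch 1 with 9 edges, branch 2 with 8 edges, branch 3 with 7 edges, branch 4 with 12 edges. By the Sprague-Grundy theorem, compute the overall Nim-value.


The tree has 4 branches from the ground vertex.
In Green Hackenbush, the Nim-value of a simple path of length k is k.
Branch 1: length 9, Nim-value = 9
Branch 2: length 8, Nim-value = 8
Branch 3: length 7, Nim-value = 7
Branch 4: length 12, Nim-value = 12
Total Nim-value = XOR of all branch values:
0 XOR 9 = 9
9 XOR 8 = 1
1 XOR 7 = 6
6 XOR 12 = 10
Nim-value of the tree = 10

10


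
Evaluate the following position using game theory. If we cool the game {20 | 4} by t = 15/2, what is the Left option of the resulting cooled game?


Original game: {20 | 4} (a switch {a | b} with a > b).
Cooling by t (for t below the temperature (a - b)/2 = 8) taxes each move by t: {a | b} cooled by t is {a - t | b + t}.
Cooling amount: t = 15/2
Cooled Left option: 20 - 15/2 = 25/2
Cooled Right option: 4 + 15/2 = 23/2
Cooled game: {25/2 | 23/2}
Left option = 25/2

25/2


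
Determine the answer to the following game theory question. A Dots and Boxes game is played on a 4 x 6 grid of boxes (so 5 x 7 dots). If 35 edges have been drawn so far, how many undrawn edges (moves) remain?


Grid: 4 x 6 boxes, i.e. 5 rows and 7 columns of dots.
Horizontal edges: (rows + 1) * cols = 5 * 6 = 30
Vertical edges: rows * (cols + 1) = 4 * 7 = 28
Total edges: 30 + 28 = 58
Edges drawn: 35
Remaining: 58 - 35 = 23

23


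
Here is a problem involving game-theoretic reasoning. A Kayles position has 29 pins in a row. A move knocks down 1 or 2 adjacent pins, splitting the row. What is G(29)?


Kayles: a move removes 1 or 2 adjacent pins from a contiguous row.
Removing pins from a row of k leaves two independent rows (a, b) with a + b = k - 1 (one pin) or a + b = k - 2 (two pins); an end removal gives a = 0.
By Sprague-Grundy, G(k) = mex{ G(a) XOR G(b) } over all these splits. G(0) = 0.
G(1): splits (0,0):0^0=0 -> mex({0}) = 1
G(2): splits (0,1):0^1=1 (0,0):0^0=0 -> mex({0, 1}) = 2
G(3): splits (0,2):0^2=2 (1,1):1^1=0 (0,1):0^1=1 -> mex({0, 1, 2}) = 3
G(4): splits (0,3):0^3=3 (1,2):1^2=3 (0,2):0^2=2 (1,1):1^1=0 -> mex({0, 2, 3}) = 1
G(5): splits (0,4):0^1=1 (1,3):1^3=2 (2,2):2^2=0 (0,3):0^3=3 (1,2):1^2=3 -> mex({0, 1, 2, 3}) = 4
G(6) = mex({0, 1, 2, 4}) = 3
G(7) = mex({0, 1, 3, 4, 5}) = 2
G(8) = mex({0, 2, 3, 5, 6}) = 1
G(9) = mex({0, 1, 2, 3, 6, 7}) = 4
G(10) = mex({0, 1, 3, 4, 5, 7}) = 2
G(11) = mex({0, 1, 2, 3, 4, 5}) = 6
G(12) = mex({0, 1, 2, 3, 5, 6, 7}) = 4
G(13) = mex({0, 2, 3, 4, 6, 7}) = 1
G(14) = mex({0, 1, 4, 5, 6, 7}) = 2
G(15) = mex({0, 1, 2, 3, 4, 5, 6}) = 7
G(16) = mex({0, 2, 3, 5, 6, 7}) = 1
G(17) = mex({0, 1, 2, 3, 5, 6, 7}) = 4
G(18) = mex({0, 1, 2, 4, 5, 6}) = 3
G(19) = mex({0, 1, 3, 4, 5, 7}) = 2
G(20) = mex({0, 2, 3, 4, 5, 6, 7}) = 1
G(21) = mex({0, 1, 2, 3, 5, 6, 7}) = 4
G(22) = mex({0, 1, 2, 3, 4, 5, 7}) = 6
G(23) = mex({0, 1, 2, 3, 4, 5, 6}) = 7
G(24) = mex({0, 1, 2, 3, 5, 6, 7}) = 4
G(25) = mex({0, 2, 3, 4, 6, 7}) = 1
G(26) = mex({0, 1, 3, 4, 5, 6, 7}) = 2
G(27) = mex({0, 1, 2, 3, 4, 5, 6, 7}) = 8
G(28) = mex({0, 1, 2, 3, 4, 6, 7, 8}) = 5
G(29) = mex({0, 1, 2, 3, 5, 6, 7, 8, 9}) = 4
Therefore G(29) = 4.

4


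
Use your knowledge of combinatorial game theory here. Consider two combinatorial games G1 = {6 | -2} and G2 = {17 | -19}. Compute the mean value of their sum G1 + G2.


G1 = {6 | -2}, G2 = {17 | -19}
Each is a switch {a | b} with numbers a > b; its mean value is (a + b)/2, and mean value is additive over game sums: m(G1 + G2) = m(G1) + m(G2).
Mean of G1 = (6 + (-2))/2 = 4/2 = 2
Mean of G2 = (17 + (-19))/2 = -2/2 = -1
Mean of G1 + G2 = 2 + -1 = 1

1


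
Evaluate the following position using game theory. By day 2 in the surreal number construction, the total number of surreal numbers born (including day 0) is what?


Day 0: {|} = 0 is born. Count = 1.
Day n: the number of surreal numbers born by day n is 2^(n+1) - 1.
By day 0: 2^1 - 1 = 1
By day 1: 2^2 - 1 = 3
By day 2: 2^3 - 1 = 7
By day 2: 7 surreal numbers.

7


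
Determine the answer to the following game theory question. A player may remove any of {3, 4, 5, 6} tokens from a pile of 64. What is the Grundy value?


The subtraction set is S = {3, 4, 5, 6}.
G(k) = mex{ G(k - s) : s in S, s <= k }. We compute iteratively: G(0) = 0.
G(1) = mex({}) = 0
G(2) = mex({}) = 0
G(3) = mex({0}) = 1
G(4) = mex({0}) = 1
G(5) = mex({0}) = 1
G(6) = mex({0, 1}) = 2
G(7) = mex({0, 1}) = 2
G(8) = mex({0, 1}) = 2
G(9) = mex({1, 2}) = 0
G(10) = mex({1, 2}) = 0
G(11) = mex({1, 2}) = 0
G(12) = mex({0, 2}) = 1
G(13) = mex({0, 2}) = 1
G(14) = mex({0, 2}) = 1
Observe that G(9)..G(14) = 0, 0, 0, 1, 1, 1 repeats G(0)..G(5) = 0, 0, 0, 1, 1, 1.
For k >= max(S) = 6, G(k) is determined by the previous 6 values G(k-6)..G(k-1); a window of 6 consecutive values has recurred shifted by 9, so by induction G(k + 9) = G(k) for all k >= 0: the sequence is periodic from the start with period 9.
One period: G(0..8) = 0, 0, 0, 1, 1, 1, 2, 2, 2.
64 mod 9 = 1, so G(64) = G(1) = 0.

0


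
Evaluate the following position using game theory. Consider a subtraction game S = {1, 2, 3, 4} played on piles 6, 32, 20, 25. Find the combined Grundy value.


Subtraction set: {1, 2, 3, 4}
For this subtraction set, G(n) = n mod 5 (period = max + 1 = 5).
Pile 1 (size 6): G(6) = 6 mod 5 = 1
Pile 2 (size 32): G(32) = 32 mod 5 = 2
Pile 3 (size 20): G(20) = 20 mod 5 = 0
Pile 4 (size 25): G(25) = 25 mod 5 = 0
Total Grundy value = XOR of all: 1 XOR 2 XOR 0 XOR 0 = 3

3


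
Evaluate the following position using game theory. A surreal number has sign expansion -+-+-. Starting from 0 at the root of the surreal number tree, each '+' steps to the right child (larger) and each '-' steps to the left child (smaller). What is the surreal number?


Sign expansion: -+-+-
Rule: track bounds (lo, hi), initially (-inf, +inf). On '+', the current value becomes lo and we move to the simplest number in (value, hi): value + 1 if hi = +inf, otherwise the midpoint (value + hi)/2. On '-', the current value becomes hi and we move to value - 1 if lo = -inf, otherwise the midpoint (lo + value)/2.
Start at 0.
Step 1: sign = -, move left. Bounds: (-inf, 0). Value = -1
Step 2: sign = +, move right. Bounds: (-1, 0). Value = -1/2
Step 3: sign = -, move left. Bounds: (-1, -1/2). Value = -3/4
Step 4: sign = +, move right. Bounds: (-3/4, -1/2). Value = -5/8
Step 5: sign = -, move left. Bounds: (-3/4, -5/8). Value = -11/16
The surreal number with sign expansion -+-+- is -11/16.

-11/16


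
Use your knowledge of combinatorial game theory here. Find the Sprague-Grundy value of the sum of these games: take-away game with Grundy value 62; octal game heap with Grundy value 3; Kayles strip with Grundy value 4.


By the Sprague-Grundy theorem, the Grundy value of a sum of games is the XOR of individual Grundy values.
take-away game: Grundy value = 62. Running XOR: 0 XOR 62 = 62
octal game heap: Grundy value = 3. Running XOR: 62 XOR 3 = 61
Kayles strip: Grundy value = 4. Running XOR: 61 XOR 4 = 57
The combined Grundy value is 57.

57


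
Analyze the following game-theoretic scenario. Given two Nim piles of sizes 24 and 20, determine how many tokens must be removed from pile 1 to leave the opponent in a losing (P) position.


Piles: 24 and 20
Current XOR: 24 XOR 20 = 12 (non-zero, so this is an N-position).
To make the XOR zero, we need to find a move that balances the piles.
For pile 1 (size 24): target = 24 XOR 12 = 20
We reduce pile 1 from 24 to 20.
Tokens removed: 24 - 20 = 4
Verification: 20 XOR 20 = 0

4


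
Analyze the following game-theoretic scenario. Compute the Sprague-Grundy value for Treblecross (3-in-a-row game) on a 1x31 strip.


Treblecross: place X on empty cells; 3-in-a-row wins.
Playing within two cells of an existing X lets the opponent win at once, so sensible play treats the cells i-2..i+2 around each X as dead. The player left with no safe cell loses, so this is a normal-play take-away game on strips of safe cells.
Placing X at cell i (0-indexed) of a strip of k safe cells leaves independent strips of sizes max(0, i-2) and max(0, k-i-3). Hence G(k) = mex{ G(max(0,i-2)) XOR G(max(0,k-i-3)) : 0 <= i < k }, with G(0) = 0.
G(1): splits (0,0):0^0=0 -> mex({0}) = 1
G(2): splits (0,0):0^0=0 -> mex({0}) = 1
G(3): splits (0,0):0^0=0 -> mex({0}) = 1
G(4): splits (0,1):0^1=1 (0,0):0^0=0 -> mex({0, 1}) = 2
G(5): splits (0,2):0^1=1 (0,1):0^1=1 (0,0):0^0=0 -> mex({0, 1}) = 2
G(6) = mex({1}) = 0
G(7) = mex({0, 1, 2}) = 3
G(8) = mex({0, 1, 2}) = 3
G(9) = mex({0, 2}) = 1
G(10) = mex({0, 2, 3}) = 1
G(11) = mex({0, 3}) = 1
G(12) = mex({1, 3}) = 0
G(13) = mex({0, 1, 2, 3}) = 4
G(14) = mex({0, 1, 2}) = 3
G(15) = mex({0, 1, 2}) = 3
G(16) = mex({0, 1, 2, 4}) = 3
G(17) = mex({0, 1, 3, 4}) = 2
G(18) = mex({0, 1, 3, 4}) = 2
G(19) = mex({0, 1, 3, 5}) = 2
G(20) = mex({0, 1, 2, 3, 5}) = 4
G(21) = mex({0, 1, 2, 3, 5}) = 4
G(22) = mex({1, 2, 6}) = 0
G(23) = mex({0, 1, 2, 3, 4, 6}) = 5
G(24) = mex({0, 1, 2, 3, 4}) = 5
G(25) = mex({0, 1, 3, 4, 7}) = 2
G(26) = mex({0, 1, 3, 4, 5, 7}) = 2
G(27) = mex({0, 1, 3, 5}) = 2
G(28) = mex({0, 1, 2, 5}) = 3
G(29) = mex({0, 1, 2, 4, 5, 6}) = 3
G(30) = mex({1, 2, 4, 6}) = 0
G(31) = mex({0, 1, 2, 3, 4, 6}) = 5
Therefore G(31) = 5.

5


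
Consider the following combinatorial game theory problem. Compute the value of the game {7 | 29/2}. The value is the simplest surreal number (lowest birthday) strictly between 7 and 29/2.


Left options: {7}, max = 7
Right options: {29/2}, min = 29/2
All options are numbers and max(Left) < min(Right), so by the simplicity theorem the value is the simplest (earliest-born) number strictly between 7 and 29/2.
Integers 8 through 14 all lie strictly between 7 and 29/2.
Among integers, the simplest (lowest birthday = smallest |n|; 0 is born on day 0, +-n on day n) is 8.
No non-integer in the interval can be simpler: if x is a non-integer in the interval, then floor(x) or ceil(x) also lies in the interval (the interval contains an integer), and both are proper prefixes of x's sign expansion, i.e. born earlier. So the game value is 8.
Game value = 8

8


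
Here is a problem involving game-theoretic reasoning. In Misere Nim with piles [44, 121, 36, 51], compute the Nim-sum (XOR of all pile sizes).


We need the XOR (exclusive or) of all pile sizes.
After XOR-ing pile 1 (size 44): 0 XOR 44 = 44
After XOR-ing pile 2 (size 121): 44 XOR 121 = 85
After XOR-ing pile 3 (size 36): 85 XOR 36 = 113
After XOR-ing pile 4 (size 51): 113 XOR 51 = 66
The Nim-value of this position is 66.

66


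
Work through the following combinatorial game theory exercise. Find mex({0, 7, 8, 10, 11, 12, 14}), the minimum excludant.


Set = {0, 7, 8, 10, 11, 12, 14}
0 is in the set.
1 is NOT in the set. This is the mex.
mex = 1

1


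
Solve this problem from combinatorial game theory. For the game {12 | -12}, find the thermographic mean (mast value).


Game = {12 | -12}, a switch {a | b} with numbers a > b.
Its thermograph has left wall a - t and right wall b + t, which meet at t = (a - b)/2, where both equal (a + b)/2. So the mast (mean value) is at (a + b)/2.
Mean = (12 + (-12))/2 = 0/2 = 0

0


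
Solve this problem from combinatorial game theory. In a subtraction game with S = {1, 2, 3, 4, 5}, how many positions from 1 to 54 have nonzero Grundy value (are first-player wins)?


Subtraction set S = {1, 2, 3, 4, 5}, so G(n) = n mod 6.
G(n) = 0 when n is a multiple of 6.
Multiples of 6 in [1, 54]: 9
N-positions (nonzero Grundy) = 54 - 9 = 45

45


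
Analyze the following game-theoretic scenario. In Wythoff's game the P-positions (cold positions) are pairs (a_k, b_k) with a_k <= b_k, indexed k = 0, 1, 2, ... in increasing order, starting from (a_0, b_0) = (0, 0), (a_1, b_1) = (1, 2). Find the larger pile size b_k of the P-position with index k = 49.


By Wythoff's theorem, a_k = floor(k * phi) and b_k = floor(k * phi^2) = a_k + k, where phi = (1 + sqrt(5))/2 is the golden ratio.
phi = (1 + sqrt(5))/2 = 1.618034
phi^2 = phi + 1 = 2.618034
k = 49
k * phi^2 = 49 * 2.618034 = 128.283665
b_49 = floor(k * phi^2) = 128 (check: a_49 + k = 79 + 49 = 128)

128


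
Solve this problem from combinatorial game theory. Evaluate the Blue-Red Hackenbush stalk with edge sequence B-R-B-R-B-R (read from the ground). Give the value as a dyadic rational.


Edges (from ground): B-R-B-R-B-R
By Berlekamp's sign-expansion rule, a Blue-Red Hackenbush stalk has the value of the surreal number whose sign sequence is the edge sequence with B -> + and R -> -.
Sign sequence: +-+-+-
Trace the sign expansion in the surreal number tree, starting from 0:
Edge 1: B (sign +) -> bounds (0, +inf), value = 1
Edge 2: R (sign -) -> bounds (0, 1), value = 1/2
Edge 3: B (sign +) -> bounds (1/2, 1), value = 3/4
Edge 4: R (sign -) -> bounds (1/2, 3/4), value = 5/8
Edge 5: B (sign +) -> bounds (5/8, 3/4), value = 11/16
Edge 6: R (sign -) -> bounds (5/8, 11/16), value = 21/32
Game value = 21/32

21/32


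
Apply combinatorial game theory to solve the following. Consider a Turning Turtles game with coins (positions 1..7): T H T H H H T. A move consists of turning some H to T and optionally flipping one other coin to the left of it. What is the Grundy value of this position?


Coins: T H T H H H T
Key fact: a single head at position k behaves exactly like a Nim heap of size k (turning it to T and optionally flipping a coin at j < k corresponds to moving the heap from k to j, or to 0), and heads combine as a disjunctive sum (two heads at the same place would cancel, matching j XOR j = 0). So the Nim-value is the XOR of the 1-indexed positions of the heads.
Face-up positions (1-indexed): [2, 4, 5, 6]
XOR 0 with 2: 0 XOR 2 = 2
XOR 2 with 4: 2 XOR 4 = 6
XOR 6 with 5: 6 XOR 5 = 3
XOR 3 with 6: 3 XOR 6 = 5
Nim-value = 5

5


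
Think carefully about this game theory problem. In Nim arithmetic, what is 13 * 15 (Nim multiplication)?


Nim multiplication is bilinear over XOR: (u XOR v) * w = (u*w) XOR (v*w).
So we split each operand into its bit components and XOR the pairwise Nim products.
13 = 1 + 4 + 8 (as XOR of powers of 2).
15 = 1 + 2 + 4 + 8 (as XOR of powers of 2).
Using the standard Nim-product table on single bits:
  2*2 = 3,   2*4 = 8,   2*8 = 12,
  4*4 = 6,   4*8 = 11,  8*8 = 13,
and  1*x = x (identity), k*l = l*k (commutative).
Pairwise Nim products:
  1 * 1 = 1
  1 * 2 = 2
  1 * 4 = 4
  1 * 8 = 8
  4 * 1 = 4
  4 * 2 = 8
  4 * 4 = 6
  4 * 8 = 11
  8 * 1 = 8
  8 * 2 = 12
  8 * 4 = 11
  8 * 8 = 13
XOR them: 1 XOR 2 XOR 4 XOR 8 XOR 4 XOR 8 XOR 6 XOR 11 XOR 8 XOR 12 XOR 11 XOR 13 = 12.
Result: 13 * 15 = 12 (in Nim).

12


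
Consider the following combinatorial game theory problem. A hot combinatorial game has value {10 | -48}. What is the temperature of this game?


The game is {10 | -48}, a switch {a | b} with numbers a > b.
Cooling {a | b} by t gives {a - t | b + t}, which stops being hot when a - t = b + t, i.e. at t = (a - b)/2. So the temperature of a switch is (a - b)/2.
Temperature = (Left option - Right option) / 2
= (10 - (-48)) / 2
= 58 / 2
= 29

29


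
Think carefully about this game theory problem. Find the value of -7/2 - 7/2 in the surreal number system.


x = -7/2, y = 7/2
Converting to common denominator: 2
x = -7/2, y = 7/2
x - y = -7/2 - 7/2 = -7

-7


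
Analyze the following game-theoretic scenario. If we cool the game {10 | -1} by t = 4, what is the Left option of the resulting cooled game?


Original game: {10 | -1} (a switch {a | b} with a > b).
Cooling by t (for t below the temperature (a - b)/2 = 11/2) taxes each move by t: {a | b} cooled by t is {a - t | b + t}.
Cooling amount: t = 4
Cooled Left option: 10 - 4 = 6
Cooled Right option: -1 + 4 = 3
Cooled game: {6 | 3}
Left option = 6

6


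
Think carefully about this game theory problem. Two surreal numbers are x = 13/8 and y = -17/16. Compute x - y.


x = 13/8, y = -17/16
Converting to common denominator: 16
x = 26/16, y = -17/16
x - y = 13/8 - -17/16 = 43/16

43/16


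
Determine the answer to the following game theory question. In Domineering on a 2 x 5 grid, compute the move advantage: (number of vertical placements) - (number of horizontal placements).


Board is 2 x 5 (rows x cols).
Left (vertical) placements: (rows-1) * cols = 1 * 5 = 5
Right (horizontal) placements: rows * (cols-1) = 2 * 4 = 8
Advantage = Left - Right = 5 - 8 = -3

-3


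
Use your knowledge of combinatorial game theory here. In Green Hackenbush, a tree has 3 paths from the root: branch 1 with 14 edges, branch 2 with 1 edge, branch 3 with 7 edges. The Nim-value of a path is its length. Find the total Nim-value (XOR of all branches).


The tree has 3 branches from the ground vertex.
In Green Hackenbush, the Nim-value of a simple path of length k is k.
Branch 1: length 14, Nim-value = 14
Branch 2: length 1, Nim-value = 1
Branch 3: length 7, Nim-value = 7
Total Nim-value = XOR of all branch values:
0 XOR 14 = 14
14 XOR 1 = 15
15 XOR 7 = 8
Nim-value of the tree = 8

8


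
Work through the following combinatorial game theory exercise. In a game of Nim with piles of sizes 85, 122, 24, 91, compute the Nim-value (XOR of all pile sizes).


We need the XOR (exclusive or) of all pile sizes.
After XOR-ing pile 1 (size 85): 0 XOR 85 = 85
After XOR-ing pile 2 (size 122): 85 XOR 122 = 47
After XOR-ing pile 3 (size 24): 47 XOR 24 = 55
After XOR-ing pile 4 (size 91): 55 XOR 91 = 108
The Nim-value of this position is 108.

108
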